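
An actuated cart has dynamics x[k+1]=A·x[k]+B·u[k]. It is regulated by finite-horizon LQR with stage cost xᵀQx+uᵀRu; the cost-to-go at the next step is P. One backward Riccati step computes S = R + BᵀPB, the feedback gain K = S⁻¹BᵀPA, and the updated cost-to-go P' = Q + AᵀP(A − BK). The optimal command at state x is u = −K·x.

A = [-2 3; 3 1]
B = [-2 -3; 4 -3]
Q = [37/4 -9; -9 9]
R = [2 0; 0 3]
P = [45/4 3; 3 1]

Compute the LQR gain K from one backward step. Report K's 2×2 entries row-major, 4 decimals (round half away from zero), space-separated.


BᵀP = [-10.5000 -2.0000; -42.7500 -12.0000]
S = R + BᵀPB = [2 0; 0 3] + [13.0000 37.5000; 37.5000 164.2500] = [15.0000 37.5000; 37.5000 167.2500]
BᵀPA = [15.0000 -33.5000; 49.5000 -140.2500]
K = S⁻¹·BᵀPA = [0.5918 -0.3116; 0.1633 -0.7687]
A−BK = [-0.3265 0.0707; 1.1224 -0.0599]
AᵀP(A−BK) = [1.0408 -0.7755; -0.7755 2.0014]
P' = Q + AᵀP(A−BK) = [10.2908 -9.7755; -9.7755 11.0014]
tr(P') = 21.2922

0.5918 -0.3116 0.1633 -0.7687


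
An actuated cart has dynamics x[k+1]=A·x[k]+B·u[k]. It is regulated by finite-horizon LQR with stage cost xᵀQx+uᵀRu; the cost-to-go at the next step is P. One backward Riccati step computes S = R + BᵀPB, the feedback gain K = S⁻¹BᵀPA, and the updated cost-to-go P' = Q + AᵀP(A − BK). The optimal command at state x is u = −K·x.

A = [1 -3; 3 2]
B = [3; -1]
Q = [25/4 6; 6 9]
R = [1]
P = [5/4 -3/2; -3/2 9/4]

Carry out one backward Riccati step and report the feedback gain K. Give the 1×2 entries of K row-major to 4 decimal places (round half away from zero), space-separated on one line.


BᵀP = [5.2500 -6.7500]
S = R + BᵀPB = [1] + [22.5000] = [23.5000]
BᵀPA = [-15.0000 -29.2500]
K = S⁻¹·BᵀPA = [-0.6383 -1.2447]
A−BK = [2.9149 0.7340; 2.3617 0.7553]
AᵀP(A−BK) = [2.9255 1.5798; 1.5798 1.8431]
P' = Q + AᵀP(A−BK) = [9.1755 7.5798; 7.5798 10.8431]
tr(P') = 20.0186

-0.6383 -1.2447


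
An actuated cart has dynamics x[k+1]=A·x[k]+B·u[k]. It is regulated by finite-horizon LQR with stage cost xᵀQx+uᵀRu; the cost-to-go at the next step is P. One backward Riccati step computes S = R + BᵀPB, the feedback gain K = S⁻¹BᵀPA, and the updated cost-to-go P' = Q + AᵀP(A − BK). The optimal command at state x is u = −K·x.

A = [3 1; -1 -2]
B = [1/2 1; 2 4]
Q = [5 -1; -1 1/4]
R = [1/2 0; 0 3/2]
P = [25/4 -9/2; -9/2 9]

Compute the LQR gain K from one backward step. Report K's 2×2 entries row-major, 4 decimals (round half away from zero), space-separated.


-0.4971 -0.5566 -0.3314 -0.3711

BᵀP = [-5.8750 15.7500; -11.7500 31.5000]
S = R + BᵀPB = [1/2 0; 0 3/2] + [28.5625 57.1250; 57.1250 114.2500] = [29.0625 57.1250; 57.1250 115.7500]
BᵀPA = [-33.3750 -37.3750; -66.7500 -74.7500]
K = S⁻¹·BᵀPA = [-0.4971 -0.5566; -0.3314 -0.3711]
A−BK = [3.5799 1.6494; 1.3196 0.5976]
AᵀP(A−BK) = [53.5420 24.9029; 24.9029 11.7077]
P' = Q + AᵀP(A−BK) = [58.5420 23.9029; 23.9029 11.9577]
tr(P') = 70.4998


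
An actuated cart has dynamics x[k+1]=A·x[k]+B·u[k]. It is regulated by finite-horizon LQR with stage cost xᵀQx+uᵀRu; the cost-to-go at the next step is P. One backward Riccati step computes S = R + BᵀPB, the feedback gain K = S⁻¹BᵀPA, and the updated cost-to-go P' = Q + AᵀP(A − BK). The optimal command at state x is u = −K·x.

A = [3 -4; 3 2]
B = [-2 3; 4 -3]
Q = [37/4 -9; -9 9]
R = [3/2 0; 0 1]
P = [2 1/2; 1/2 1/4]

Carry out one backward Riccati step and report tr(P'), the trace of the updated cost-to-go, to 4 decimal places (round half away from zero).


28.8755

BᵀP = [-2.0000 0.0000; 4.5000 0.7500]
S = R + BᵀPB = [3/2 0; 0 1] + [4.0000 -6.0000; -6.0000 11.2500] = [5.5000 -6.0000; -6.0000 12.2500]
BᵀPA = [-6.0000 8.0000; 15.7500 -16.5000]
K = S⁻¹·BᵀPA = [0.6693 -0.0319; 1.6135 -1.3625]
A−BK = [-0.5020 0.0239; 5.1633 -1.9602]
AᵀP(A−BK) = [7.8526 -4.2311; -4.2311 2.7729]
P' = Q + AᵀP(A−BK) = [17.1026 -13.2311; -13.2311 11.7729]
tr(P') = 28.8755


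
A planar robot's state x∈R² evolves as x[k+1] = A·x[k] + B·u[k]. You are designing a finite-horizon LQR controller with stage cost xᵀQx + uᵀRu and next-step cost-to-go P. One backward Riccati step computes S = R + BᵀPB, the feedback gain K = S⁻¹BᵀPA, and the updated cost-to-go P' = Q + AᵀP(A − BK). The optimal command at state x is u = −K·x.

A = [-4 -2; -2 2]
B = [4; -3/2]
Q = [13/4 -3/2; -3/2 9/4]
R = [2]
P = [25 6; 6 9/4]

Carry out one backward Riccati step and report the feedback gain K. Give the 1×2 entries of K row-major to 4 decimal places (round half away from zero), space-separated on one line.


BᵀP = [91.0000 20.6250]
S = R + BᵀPB = [2] + [333.0625] = [335.0625]
BᵀPA = [-405.2500 -140.7500]
K = S⁻¹·BᵀPA = [-1.2095 -0.4201]
A−BK = [0.8379 -0.3197; -3.8142 1.3699]
AᵀP(A−BK) = [14.8599 -3.2337; -3.2337 1.8750]
P' = Q + AᵀP(A−BK) = [18.1099 -4.7337; -4.7337 4.1250]
tr(P') = 22.2349

-1.2095 -0.4201


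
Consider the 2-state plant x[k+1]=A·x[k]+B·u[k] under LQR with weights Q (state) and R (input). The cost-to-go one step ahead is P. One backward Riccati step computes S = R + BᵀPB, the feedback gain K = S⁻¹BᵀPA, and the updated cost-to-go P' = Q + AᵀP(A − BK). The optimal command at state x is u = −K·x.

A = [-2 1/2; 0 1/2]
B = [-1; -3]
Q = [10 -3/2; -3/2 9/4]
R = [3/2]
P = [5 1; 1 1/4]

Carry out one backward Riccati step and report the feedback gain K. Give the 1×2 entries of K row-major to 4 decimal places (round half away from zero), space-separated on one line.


1.0847 -0.3305

BᵀP = [-8.0000 -1.7500]
S = R + BᵀPB = [3/2] + [13.2500] = [14.7500]
BᵀPA = [16.0000 -4.8750]
K = S⁻¹·BᵀPA = [1.0847 -0.3305]
A−BK = [-0.9153 0.1695; 3.2542 -0.4915]
AᵀP(A−BK) = [2.6441 -0.7119; -0.7119 0.2013]
P' = Q + AᵀP(A−BK) = [12.6441 -2.2119; -2.2119 2.4513]
tr(P') = 15.0953


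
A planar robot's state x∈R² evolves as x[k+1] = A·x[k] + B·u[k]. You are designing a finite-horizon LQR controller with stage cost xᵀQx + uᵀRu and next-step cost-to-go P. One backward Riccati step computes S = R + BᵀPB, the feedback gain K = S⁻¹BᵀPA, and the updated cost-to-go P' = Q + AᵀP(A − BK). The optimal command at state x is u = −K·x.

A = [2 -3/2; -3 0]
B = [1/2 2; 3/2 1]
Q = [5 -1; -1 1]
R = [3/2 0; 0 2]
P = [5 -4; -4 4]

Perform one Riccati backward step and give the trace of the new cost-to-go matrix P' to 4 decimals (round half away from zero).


BᵀP = [-3.5000 4.0000; 6.0000 -4.0000]
S = R + BᵀPB = [3/2 0; 0 2] + [4.2500 -3.0000; -3.0000 8.0000] = [5.7500 -3.0000; -3.0000 10.0000]
BᵀPA = [-19.0000 5.2500; 24.0000 -9.0000]
K = S⁻¹·BᵀPA = [-2.4330 0.5258; 1.6701 -0.7423]
A−BK = [-0.1237 -0.2784; -1.0206 -0.0464]
AᵀP(A−BK) = [17.6907 -5.1959; -5.1959 1.8093]
P' = Q + AᵀP(A−BK) = [22.6907 -6.1959; -6.1959 2.8093]
tr(P') = 25.5000

25.5000


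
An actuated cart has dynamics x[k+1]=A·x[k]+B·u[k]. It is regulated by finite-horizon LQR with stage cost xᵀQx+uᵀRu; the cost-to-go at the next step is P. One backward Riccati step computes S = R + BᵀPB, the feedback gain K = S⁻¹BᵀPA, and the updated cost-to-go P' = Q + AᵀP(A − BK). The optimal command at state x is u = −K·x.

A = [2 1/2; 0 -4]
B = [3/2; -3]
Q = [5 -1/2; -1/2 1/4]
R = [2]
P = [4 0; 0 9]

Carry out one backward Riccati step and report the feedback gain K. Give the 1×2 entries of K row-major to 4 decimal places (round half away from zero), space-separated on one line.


0.1304 1.2065

BᵀP = [6.0000 -27.0000]
S = R + BᵀPB = [2] + [90.0000] = [92.0000]
BᵀPA = [12.0000 111.0000]
K = S⁻¹·BᵀPA = [0.1304 1.2065]
A−BK = [1.8043 -1.3098; 0.3913 -0.3804]
AᵀP(A−BK) = [14.4348 -10.4783; -10.4783 11.0761]
P' = Q + AᵀP(A−BK) = [19.4348 -10.9783; -10.9783 11.3261]
tr(P') = 30.7609


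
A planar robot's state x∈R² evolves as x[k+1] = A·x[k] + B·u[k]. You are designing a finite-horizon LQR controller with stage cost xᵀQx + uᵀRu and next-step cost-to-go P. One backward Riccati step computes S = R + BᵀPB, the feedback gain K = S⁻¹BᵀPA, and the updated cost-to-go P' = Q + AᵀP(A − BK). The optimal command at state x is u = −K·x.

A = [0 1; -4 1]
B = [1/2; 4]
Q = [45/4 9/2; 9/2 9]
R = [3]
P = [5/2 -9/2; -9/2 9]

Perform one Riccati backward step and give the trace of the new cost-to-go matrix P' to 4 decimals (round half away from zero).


23.9226

BᵀP = [-16.7500 33.7500]
S = R + BᵀPB = [3] + [126.6250] = [129.6250]
BᵀPA = [-135.0000 17.0000]
K = S⁻¹·BᵀPA = [-1.0415 0.1311]
A−BK = [0.5207 0.9344; 0.1659 0.4754]
AᵀP(A−BK) = [3.4021 -0.2951; -0.2951 0.2705]
P' = Q + AᵀP(A−BK) = [14.6521 4.2049; 4.2049 9.2705]
tr(P') = 23.9226


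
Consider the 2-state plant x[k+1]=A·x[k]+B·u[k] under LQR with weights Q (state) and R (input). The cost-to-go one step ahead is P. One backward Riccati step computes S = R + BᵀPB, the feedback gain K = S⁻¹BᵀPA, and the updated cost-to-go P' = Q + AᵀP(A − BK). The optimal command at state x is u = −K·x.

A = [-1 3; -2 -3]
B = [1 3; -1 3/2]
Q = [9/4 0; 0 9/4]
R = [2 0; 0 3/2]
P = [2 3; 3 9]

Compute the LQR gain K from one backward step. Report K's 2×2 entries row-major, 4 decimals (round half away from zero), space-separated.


0.6241 1.7610 -0.7193 -0.2227

BᵀP = [-1.0000 -6.0000; 10.5000 22.5000]
S = R + BᵀPB = [2 0; 0 3/2] + [5.0000 -12.0000; -12.0000 65.2500] = [7.0000 -12.0000; -12.0000 66.7500]
BᵀPA = [13.0000 15.0000; -55.5000 -36.0000]
K = S⁻¹·BᵀPA = [0.6241 1.7610; -0.7193 -0.2227]
A−BK = [0.5336 1.9072; -0.2970 -0.9049]
AᵀP(A−BK) = [1.9675 3.7448; 3.7448 10.5661]
P' = Q + AᵀP(A−BK) = [4.2175 3.7448; 3.7448 12.8161]
tr(P') = 17.0336


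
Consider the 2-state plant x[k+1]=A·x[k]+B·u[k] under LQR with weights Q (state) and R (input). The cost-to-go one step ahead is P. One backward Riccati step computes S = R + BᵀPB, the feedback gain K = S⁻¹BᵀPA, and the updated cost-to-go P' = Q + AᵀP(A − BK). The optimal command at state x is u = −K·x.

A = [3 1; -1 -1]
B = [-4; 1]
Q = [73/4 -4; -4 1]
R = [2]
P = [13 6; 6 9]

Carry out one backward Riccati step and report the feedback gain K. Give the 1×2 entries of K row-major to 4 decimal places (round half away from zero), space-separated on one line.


BᵀP = [-46.0000 -15.0000]
S = R + BᵀPB = [2] + [169.0000] = [171.0000]
BᵀPA = [-123.0000 -31.0000]
K = S⁻¹·BᵀPA = [-0.7193 -0.1813]
A−BK = [0.1228 0.2749; -0.2807 -0.8187]
AᵀP(A−BK) = [1.5263 1.7018; 1.7018 4.3801]
P' = Q + AᵀP(A−BK) = [19.7763 -2.2982; -2.2982 5.3801]
tr(P') = 25.1564

-0.7193 -0.1813


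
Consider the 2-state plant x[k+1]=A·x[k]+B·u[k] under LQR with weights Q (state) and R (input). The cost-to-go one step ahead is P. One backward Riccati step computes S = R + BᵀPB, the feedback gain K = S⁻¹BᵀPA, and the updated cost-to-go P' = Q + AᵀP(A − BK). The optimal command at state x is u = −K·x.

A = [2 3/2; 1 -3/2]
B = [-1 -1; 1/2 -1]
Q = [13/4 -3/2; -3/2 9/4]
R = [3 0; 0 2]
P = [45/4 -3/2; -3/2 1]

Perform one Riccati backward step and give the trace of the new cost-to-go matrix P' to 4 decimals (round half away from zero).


BᵀP = [-12.0000 2.0000; -9.7500 0.5000]
S = R + BᵀPB = [3 0; 0 2] + [13.0000 10.0000; 10.0000 9.2500] = [16.0000 10.0000; 10.0000 11.2500]
BᵀPA = [-22.0000 -21.0000; -19.0000 -15.3750]
K = S⁻¹·BᵀPA = [-0.7188 -1.0313; -1.0500 -0.4500]
A−BK = [0.2313 0.0188; 0.3094 -1.4344]
AᵀP(A−BK) = [4.2375 3.2625; 3.2625 5.7375]
P' = Q + AᵀP(A−BK) = [7.4875 1.7625; 1.7625 7.9875]
tr(P') = 15.4750

15.4750


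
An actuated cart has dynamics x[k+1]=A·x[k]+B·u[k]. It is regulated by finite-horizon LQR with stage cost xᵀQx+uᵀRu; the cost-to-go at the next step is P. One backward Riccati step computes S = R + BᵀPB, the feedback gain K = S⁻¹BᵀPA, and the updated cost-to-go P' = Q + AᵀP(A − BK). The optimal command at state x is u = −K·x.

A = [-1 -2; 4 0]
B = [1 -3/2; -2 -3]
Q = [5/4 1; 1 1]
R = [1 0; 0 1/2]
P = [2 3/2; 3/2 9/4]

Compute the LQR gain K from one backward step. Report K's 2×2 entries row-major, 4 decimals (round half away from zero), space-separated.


BᵀP = [-1.0000 -3.0000; -7.5000 -9.0000]
S = R + BᵀPB = [1 0; 0 1/2] + [5.0000 10.5000; 10.5000 38.2500] = [6.0000 10.5000; 10.5000 38.7500]
BᵀPA = [-11.0000 2.0000; -28.5000 15.0000]
K = S⁻¹·BᵀPA = [-1.0389 -0.6544; -0.4540 0.5644]
A−BK = [-0.6421 -0.4990; 0.5603 0.3845]
AᵀP(A−BK) = [1.6339 0.8875; 0.8875 0.8425]
P' = Q + AᵀP(A−BK) = [2.8839 1.8875; 1.8875 1.8425]
tr(P') = 4.7265

-1.0389 -0.6544 -0.4540 0.5644


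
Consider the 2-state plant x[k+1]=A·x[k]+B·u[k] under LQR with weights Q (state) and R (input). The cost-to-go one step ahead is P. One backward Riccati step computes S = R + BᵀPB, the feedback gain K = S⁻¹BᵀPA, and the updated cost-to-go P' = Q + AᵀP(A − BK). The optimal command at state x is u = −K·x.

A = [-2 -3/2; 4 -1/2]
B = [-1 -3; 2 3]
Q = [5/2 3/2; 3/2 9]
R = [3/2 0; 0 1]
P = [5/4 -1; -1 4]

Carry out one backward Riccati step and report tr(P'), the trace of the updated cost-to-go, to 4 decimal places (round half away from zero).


15.4072

BᵀP = [-3.2500 9.0000; -6.7500 15.0000]
S = R + BᵀPB = [3/2 0; 0 1] + [21.2500 36.7500; 36.7500 65.2500] = [22.7500 36.7500; 36.7500 66.2500]
BᵀPA = [42.5000 0.3750; 73.5000 2.6250]
K = S⁻¹·BᵀPA = [0.7310 -0.4573; 0.7039 0.2933]
A−BK = [0.8428 -1.0774; 0.4262 -0.4653]
AᵀP(A−BK) = [2.1931 -1.3719; -1.3719 1.7141]
P' = Q + AᵀP(A−BK) = [4.6931 0.1281; 0.1281 10.7141]
tr(P') = 15.4072


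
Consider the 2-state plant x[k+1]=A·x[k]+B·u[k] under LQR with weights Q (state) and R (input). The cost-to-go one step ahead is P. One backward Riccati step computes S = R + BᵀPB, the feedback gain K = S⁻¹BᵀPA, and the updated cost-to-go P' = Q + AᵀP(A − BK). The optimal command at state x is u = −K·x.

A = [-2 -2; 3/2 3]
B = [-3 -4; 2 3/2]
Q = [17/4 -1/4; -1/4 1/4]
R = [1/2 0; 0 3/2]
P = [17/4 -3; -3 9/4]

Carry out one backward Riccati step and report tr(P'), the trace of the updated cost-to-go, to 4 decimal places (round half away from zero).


BᵀP = [-18.7500 13.5000; -21.5000 15.3750]
S = R + BᵀPB = [1/2 0; 0 3/2] + [83.2500 95.2500; 95.2500 109.0625] = [83.7500 95.2500; 95.2500 110.5625]
BᵀPA = [57.7500 78.0000; 66.0625 89.1250]
K = S⁻¹·BᵀPA = [0.4947 0.7202; 0.1713 0.1856]
A−BK = [0.1694 0.9032; 0.2536 1.2811]
AᵀP(A−BK) = [0.1753 0.2689; 0.2689 0.5283]
P' = Q + AᵀP(A−BK) = [4.4253 0.0189; 0.0189 0.7783]
tr(P') = 5.2036

5.2036


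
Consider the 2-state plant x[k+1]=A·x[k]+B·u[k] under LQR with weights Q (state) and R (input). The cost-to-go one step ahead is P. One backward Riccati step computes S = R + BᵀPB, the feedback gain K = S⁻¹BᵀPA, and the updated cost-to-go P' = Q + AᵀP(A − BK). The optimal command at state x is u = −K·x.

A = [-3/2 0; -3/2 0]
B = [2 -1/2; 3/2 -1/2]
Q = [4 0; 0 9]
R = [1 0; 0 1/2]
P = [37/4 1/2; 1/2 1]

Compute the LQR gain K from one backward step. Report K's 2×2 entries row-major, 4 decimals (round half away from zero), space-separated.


BᵀP = [19.2500 2.5000; -4.8750 -0.7500]
S = R + BᵀPB = [1 0; 0 1/2] + [42.2500 -10.8750; -10.8750 2.8125] = [43.2500 -10.8750; -10.8750 3.3125]
BᵀPA = [-32.6250 0.0000; 8.4375 0.0000]
K = S⁻¹·BᵀPA = [-0.6525 0.0000; 0.4050 0.0000]
A−BK = [0.0075 0.0000; -0.3188 0.0000]
AᵀP(A−BK) = [0.6075 0.0000; 0.0000 0.0000]
P' = Q + AᵀP(A−BK) = [4.6075 0.0000; 0.0000 9.0000]
tr(P') = 13.6075

-0.6525 0.0000 0.4050 0.0000


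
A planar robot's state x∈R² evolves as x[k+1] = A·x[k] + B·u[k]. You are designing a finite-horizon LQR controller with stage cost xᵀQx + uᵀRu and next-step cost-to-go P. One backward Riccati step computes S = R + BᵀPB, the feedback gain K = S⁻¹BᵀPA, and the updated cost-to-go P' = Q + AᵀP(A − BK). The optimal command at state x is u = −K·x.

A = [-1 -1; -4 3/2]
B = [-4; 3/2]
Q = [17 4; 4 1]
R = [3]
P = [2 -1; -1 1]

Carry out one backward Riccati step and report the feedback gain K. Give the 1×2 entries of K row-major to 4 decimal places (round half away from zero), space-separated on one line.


-0.2538 0.3604

BᵀP = [-9.5000 5.5000]
S = R + BᵀPB = [3] + [46.2500] = [49.2500]
BᵀPA = [-12.5000 17.7500]
K = S⁻¹·BᵀPA = [-0.2538 0.3604]
A−BK = [-2.0152 0.4416; -3.6193 0.9594]
AᵀP(A−BK) = [6.8274 -1.9949; -1.9949 0.8528]
P' = Q + AᵀP(A−BK) = [23.8274 2.0051; 2.0051 1.8528]
tr(P') = 25.6802


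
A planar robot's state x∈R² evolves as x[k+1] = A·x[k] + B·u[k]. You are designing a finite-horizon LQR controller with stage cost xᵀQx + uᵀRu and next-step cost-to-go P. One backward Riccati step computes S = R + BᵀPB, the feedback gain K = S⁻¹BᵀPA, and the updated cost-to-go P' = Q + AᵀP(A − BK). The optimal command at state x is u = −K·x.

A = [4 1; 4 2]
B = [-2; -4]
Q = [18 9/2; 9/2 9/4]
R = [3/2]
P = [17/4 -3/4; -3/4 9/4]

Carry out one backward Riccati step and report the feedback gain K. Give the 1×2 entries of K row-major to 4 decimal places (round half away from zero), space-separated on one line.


BᵀP = [-5.5000 -7.5000]
S = R + BᵀPB = [3/2] + [41.0000] = [42.5000]
BᵀPA = [-52.0000 -20.5000]
K = S⁻¹·BᵀPA = [-1.2235 -0.4824]
A−BK = [1.5529 0.0353; -0.8941 0.0706]
AᵀP(A−BK) = [16.3765 0.9176; 0.9176 0.3618]
P' = Q + AᵀP(A−BK) = [34.3765 5.4176; 5.4176 2.6118]
tr(P') = 36.9882

-1.2235 -0.4824


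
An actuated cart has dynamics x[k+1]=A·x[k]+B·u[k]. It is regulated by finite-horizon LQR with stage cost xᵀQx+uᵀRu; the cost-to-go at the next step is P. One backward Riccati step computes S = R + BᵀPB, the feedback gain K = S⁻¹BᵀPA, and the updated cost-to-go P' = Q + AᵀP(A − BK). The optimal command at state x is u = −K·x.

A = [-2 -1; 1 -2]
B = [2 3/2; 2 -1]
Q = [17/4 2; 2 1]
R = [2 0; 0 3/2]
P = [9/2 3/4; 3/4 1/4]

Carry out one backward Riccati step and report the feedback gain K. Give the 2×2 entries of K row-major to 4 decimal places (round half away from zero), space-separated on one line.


-0.4223 -0.4660 -0.5525 -0.1395

BᵀP = [10.5000 2.0000; 6.0000 0.8750]
S = R + BᵀPB = [2 0; 0 3/2] + [25.0000 13.7500; 13.7500 8.1250] = [27.0000 13.7500; 13.7500 9.6250]
BᵀPA = [-19.0000 -14.5000; -11.1250 -7.7500]
K = S⁻¹·BᵀPA = [-0.4223 -0.4660; -0.5525 -0.1395]
A−BK = [-0.3266 0.1412; 1.2921 -1.2074]
AᵀP(A−BK) = [1.0790 0.3442; 0.3442 0.6620]
P' = Q + AᵀP(A−BK) = [5.3290 2.3442; 2.3442 1.6620]
tr(P') = 6.9910


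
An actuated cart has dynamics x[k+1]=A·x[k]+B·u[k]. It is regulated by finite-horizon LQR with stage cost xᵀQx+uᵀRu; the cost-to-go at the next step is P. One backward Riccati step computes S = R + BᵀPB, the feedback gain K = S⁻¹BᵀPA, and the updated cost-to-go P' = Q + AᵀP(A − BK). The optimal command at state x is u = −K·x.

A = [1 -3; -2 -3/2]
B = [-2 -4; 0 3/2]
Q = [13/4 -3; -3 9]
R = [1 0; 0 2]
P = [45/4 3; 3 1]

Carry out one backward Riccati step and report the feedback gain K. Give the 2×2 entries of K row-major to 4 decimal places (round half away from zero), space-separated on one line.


0.0885 0.8661 -0.1799 0.4526

BᵀP = [-22.5000 -6.0000; -40.5000 -10.5000]
S = R + BᵀPB = [1 0; 0 2] + [45.0000 81.0000; 81.0000 146.2500] = [46.0000 81.0000; 81.0000 148.2500]
BᵀPA = [-10.5000 76.5000; -19.5000 137.2500]
K = S⁻¹·BᵀPA = [0.0885 0.8661; -0.1799 0.4526]
A−BK = [0.4574 0.5426; -1.7302 -2.1789]
AᵀP(A−BK) = [0.6714 0.6695; 0.6695 2.1260]
P' = Q + AᵀP(A−BK) = [3.9214 -2.3305; -2.3305 11.1260]
tr(P') = 15.0474


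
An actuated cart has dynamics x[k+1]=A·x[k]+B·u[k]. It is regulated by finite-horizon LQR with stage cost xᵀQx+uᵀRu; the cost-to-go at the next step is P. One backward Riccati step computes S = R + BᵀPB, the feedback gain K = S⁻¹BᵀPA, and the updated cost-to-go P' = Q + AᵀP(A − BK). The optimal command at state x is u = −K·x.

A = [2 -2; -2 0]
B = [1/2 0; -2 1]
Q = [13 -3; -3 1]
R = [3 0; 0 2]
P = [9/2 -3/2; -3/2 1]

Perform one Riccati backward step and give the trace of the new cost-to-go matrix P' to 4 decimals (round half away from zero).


BᵀP = [5.2500 -2.7500; -1.5000 1.0000]
S = R + BᵀPB = [3 0; 0 2] + [8.1250 -2.7500; -2.7500 1.0000] = [11.1250 -2.7500; -2.7500 3.0000]
BᵀPA = [16.0000 -10.5000; -5.0000 3.0000]
K = S⁻¹·BᵀPA = [1.3269 -0.9007; -0.4504 0.1743]
A−BK = [1.3366 -1.5496; 1.1041 -1.9758]
AᵀP(A−BK) = [10.5182 -8.7167; -8.7167 8.0194]
P' = Q + AᵀP(A−BK) = [23.5182 -11.7167; -11.7167 9.0194]
tr(P') = 32.5375

32.5375


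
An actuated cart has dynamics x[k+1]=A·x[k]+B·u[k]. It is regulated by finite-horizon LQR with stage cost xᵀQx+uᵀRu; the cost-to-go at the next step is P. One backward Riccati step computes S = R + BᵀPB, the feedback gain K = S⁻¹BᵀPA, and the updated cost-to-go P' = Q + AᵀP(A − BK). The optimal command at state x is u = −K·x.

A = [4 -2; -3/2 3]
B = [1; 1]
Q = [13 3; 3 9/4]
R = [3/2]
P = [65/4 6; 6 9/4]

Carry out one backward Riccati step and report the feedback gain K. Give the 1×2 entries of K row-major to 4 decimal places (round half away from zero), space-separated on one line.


BᵀP = [22.2500 8.2500]
S = R + BᵀPB = [3/2] + [30.5000] = [32.0000]
BᵀPA = [76.6250 -19.7500]
K = S⁻¹·BᵀPA = [2.3945 -0.6172]
A−BK = [1.6055 -1.3828; -3.8945 3.6172]
AᵀP(A−BK) = [9.5815 -2.8330; -2.8330 1.0605]
P' = Q + AᵀP(A−BK) = [22.5815 0.1670; 0.1670 3.3105]
tr(P') = 25.8921

2.3945 -0.6172


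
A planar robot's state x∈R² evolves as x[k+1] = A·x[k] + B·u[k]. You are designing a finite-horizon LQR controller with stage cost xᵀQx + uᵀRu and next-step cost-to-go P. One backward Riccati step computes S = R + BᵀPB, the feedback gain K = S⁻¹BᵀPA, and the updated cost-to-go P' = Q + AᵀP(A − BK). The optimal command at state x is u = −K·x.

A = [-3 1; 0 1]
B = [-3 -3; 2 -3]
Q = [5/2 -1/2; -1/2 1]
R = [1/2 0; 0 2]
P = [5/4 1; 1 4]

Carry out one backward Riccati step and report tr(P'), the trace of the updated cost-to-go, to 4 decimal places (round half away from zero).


4.1934

BᵀP = [-1.7500 5.0000; -6.7500 -15.0000]
S = R + BᵀPB = [1/2 0; 0 2] + [15.2500 -9.7500; -9.7500 65.2500] = [15.7500 -9.7500; -9.7500 67.2500]
BᵀPA = [5.2500 3.2500; 20.2500 -21.7500]
K = S⁻¹·BᵀPA = [0.5710 0.0067; 0.3839 -0.3224]
A−BK = [-0.1354 0.0529; 0.0097 0.0192]
AᵀP(A−BK) = [0.4784 -0.2559; -0.2559 0.2150]
P' = Q + AᵀP(A−BK) = [2.9784 -0.7559; -0.7559 1.2150]
tr(P') = 4.1934


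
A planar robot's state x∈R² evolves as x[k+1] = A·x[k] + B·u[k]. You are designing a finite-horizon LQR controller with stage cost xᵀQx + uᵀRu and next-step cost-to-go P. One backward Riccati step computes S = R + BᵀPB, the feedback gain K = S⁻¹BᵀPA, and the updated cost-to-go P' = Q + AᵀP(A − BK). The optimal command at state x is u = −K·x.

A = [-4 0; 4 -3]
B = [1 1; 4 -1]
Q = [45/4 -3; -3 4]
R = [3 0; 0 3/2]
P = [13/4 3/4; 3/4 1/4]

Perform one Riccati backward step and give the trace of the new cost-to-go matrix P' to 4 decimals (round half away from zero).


BᵀP = [6.2500 1.7500; 2.5000 0.5000]
S = R + BᵀPB = [3 0; 0 3/2] + [13.2500 4.5000; 4.5000 2.0000] = [16.2500 4.5000; 4.5000 3.5000]
BᵀPA = [-18.0000 -5.2500; -8.0000 -1.5000]
K = S⁻¹·BᵀPA = [-0.7372 -0.3174; -1.3379 -0.0205]
A−BK = [-1.9249 0.3379; 5.6109 -1.7509]
AᵀP(A−BK) = [8.0273 0.1229; 0.1229 0.5529]
P' = Q + AᵀP(A−BK) = [19.2773 -2.8771; -2.8771 4.5529]
tr(P') = 23.8302

23.8302


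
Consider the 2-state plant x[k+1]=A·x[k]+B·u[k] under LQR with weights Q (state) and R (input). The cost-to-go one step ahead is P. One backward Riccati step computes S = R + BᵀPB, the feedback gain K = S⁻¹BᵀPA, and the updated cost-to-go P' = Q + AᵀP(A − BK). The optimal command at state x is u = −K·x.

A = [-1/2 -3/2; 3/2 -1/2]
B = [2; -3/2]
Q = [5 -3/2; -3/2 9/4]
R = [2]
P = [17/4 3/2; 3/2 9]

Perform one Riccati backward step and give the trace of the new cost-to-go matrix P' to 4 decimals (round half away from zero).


BᵀP = [6.2500 -10.5000]
S = R + BᵀPB = [2] + [28.2500] = [30.2500]
BᵀPA = [-18.8750 -4.1250]
K = S⁻¹·BᵀPA = [-0.6240 -0.1364]
A−BK = [0.7479 -1.2273; 0.5640 -0.7045]
AᵀP(A−BK) = [7.2851 -9.1364; -9.1364 13.5000]
P' = Q + AᵀP(A−BK) = [12.2851 -10.6364; -10.6364 15.7500]
tr(P') = 28.0351

28.0351


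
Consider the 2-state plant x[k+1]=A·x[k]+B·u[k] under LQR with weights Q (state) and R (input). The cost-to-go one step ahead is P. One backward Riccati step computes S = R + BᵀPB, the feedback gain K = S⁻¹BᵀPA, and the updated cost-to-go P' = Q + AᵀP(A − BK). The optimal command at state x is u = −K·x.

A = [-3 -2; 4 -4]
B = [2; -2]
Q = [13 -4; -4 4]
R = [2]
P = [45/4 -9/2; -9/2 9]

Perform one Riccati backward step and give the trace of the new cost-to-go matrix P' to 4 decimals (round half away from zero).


125.6429

BᵀP = [31.5000 -27.0000]
S = R + BᵀPB = [2] + [117.0000] = [119.0000]
BᵀPA = [-202.5000 45.0000]
K = S⁻¹·BᵀPA = [-1.7017 0.3782]
A−BK = [0.4034 -2.7563; 0.5966 -3.2437]
AᵀP(A−BK) = [8.6597 -17.9244; -17.9244 99.9832]
P' = Q + AᵀP(A−BK) = [21.6597 -21.9244; -21.9244 103.9832]
tr(P') = 125.6429


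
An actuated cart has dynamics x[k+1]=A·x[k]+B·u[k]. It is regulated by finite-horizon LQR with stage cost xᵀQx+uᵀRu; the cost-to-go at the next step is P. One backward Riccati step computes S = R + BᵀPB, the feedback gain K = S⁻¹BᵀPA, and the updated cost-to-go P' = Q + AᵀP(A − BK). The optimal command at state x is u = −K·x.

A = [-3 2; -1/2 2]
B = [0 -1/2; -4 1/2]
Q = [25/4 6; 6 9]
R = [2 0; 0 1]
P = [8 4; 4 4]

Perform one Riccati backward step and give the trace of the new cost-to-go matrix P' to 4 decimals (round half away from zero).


BᵀP = [-16.0000 -16.0000; -2.0000 0.0000]
S = R + BᵀPB = [2 0; 0 1] + [64.0000 0.0000; 0.0000 1.0000] = [66.0000 0.0000; 0.0000 2.0000]
BᵀPA = [56.0000 -64.0000; 6.0000 -4.0000]
K = S⁻¹·BᵀPA = [0.8485 -0.9697; 3.0000 -2.0000]
A−BK = [-1.5000 1.0000; 1.3939 -0.8788]
AᵀP(A−BK) = [19.4848 -13.6970; -13.6970 9.9394]
P' = Q + AᵀP(A−BK) = [25.7348 -7.6970; -7.6970 18.9394]
tr(P') = 44.6742

44.6742


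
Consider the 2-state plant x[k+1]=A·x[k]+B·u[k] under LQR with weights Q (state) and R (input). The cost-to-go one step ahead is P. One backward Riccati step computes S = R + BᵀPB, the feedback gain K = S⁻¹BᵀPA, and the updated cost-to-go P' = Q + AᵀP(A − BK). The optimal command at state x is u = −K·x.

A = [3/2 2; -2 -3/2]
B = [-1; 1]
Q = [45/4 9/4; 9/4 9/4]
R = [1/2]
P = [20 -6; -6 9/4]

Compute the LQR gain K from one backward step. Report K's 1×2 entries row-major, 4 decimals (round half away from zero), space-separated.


-1.5971 -1.8525

BᵀP = [-26.0000 8.2500]
S = R + BᵀPB = [1/2] + [34.2500] = [34.7500]
BᵀPA = [-55.5000 -64.3750]
K = S⁻¹·BᵀPA = [-1.5971 -1.8525]
A−BK = [-0.0971 0.1475; -0.4029 0.3525]
AᵀP(A−BK) = [1.3597 1.4353; 1.4353 1.8067]
P' = Q + AᵀP(A−BK) = [12.6097 3.6853; 3.6853 4.0567]
tr(P') = 16.6664


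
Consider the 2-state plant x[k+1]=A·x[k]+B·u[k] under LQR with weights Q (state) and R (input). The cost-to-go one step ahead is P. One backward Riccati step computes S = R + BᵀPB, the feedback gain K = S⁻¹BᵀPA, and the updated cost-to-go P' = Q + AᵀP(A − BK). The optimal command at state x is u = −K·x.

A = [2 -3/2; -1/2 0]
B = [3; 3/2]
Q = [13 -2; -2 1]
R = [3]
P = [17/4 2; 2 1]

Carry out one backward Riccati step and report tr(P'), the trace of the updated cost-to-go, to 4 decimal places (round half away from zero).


BᵀP = [15.7500 7.5000]
S = R + BᵀPB = [3] + [58.5000] = [61.5000]
BᵀPA = [27.7500 -23.6250]
K = S⁻¹·BᵀPA = [0.4512 -0.3841]
A−BK = [0.6463 -0.3476; -1.1768 0.5762]
AᵀP(A−BK) = [0.7287 -0.5899; -0.5899 0.4870]
P' = Q + AᵀP(A−BK) = [13.7287 -2.5899; -2.5899 1.4870]
tr(P') = 15.2157

15.2157


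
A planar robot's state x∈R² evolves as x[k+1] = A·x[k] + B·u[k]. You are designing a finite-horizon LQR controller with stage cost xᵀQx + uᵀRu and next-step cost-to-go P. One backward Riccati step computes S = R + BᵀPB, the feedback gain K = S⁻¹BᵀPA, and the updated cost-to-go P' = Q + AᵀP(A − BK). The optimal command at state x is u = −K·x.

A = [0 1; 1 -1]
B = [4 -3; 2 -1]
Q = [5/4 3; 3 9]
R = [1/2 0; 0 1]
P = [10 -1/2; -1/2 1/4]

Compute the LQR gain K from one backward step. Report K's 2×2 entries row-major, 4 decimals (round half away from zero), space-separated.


0.0582 0.1092 0.0904 -0.2056

BᵀP = [39.0000 -1.5000; -29.5000 1.2500]
S = R + BᵀPB = [1/2 0; 0 1] + [153.0000 -115.5000; -115.5000 87.2500] = [153.5000 -115.5000; -115.5000 88.2500]
BᵀPA = [-1.5000 40.5000; 1.2500 -30.7500]
K = S⁻¹·BᵀPA = [0.0582 0.1092; 0.0904 -0.2056]
A−BK = [0.0382 -0.0534; 0.9739 -1.4239]
AᵀP(A−BK) = [0.2244 -0.3293; -0.3293 0.5076]
P' = Q + AᵀP(A−BK) = [1.4744 2.6707; 2.6707 9.5076]
tr(P') = 10.9820


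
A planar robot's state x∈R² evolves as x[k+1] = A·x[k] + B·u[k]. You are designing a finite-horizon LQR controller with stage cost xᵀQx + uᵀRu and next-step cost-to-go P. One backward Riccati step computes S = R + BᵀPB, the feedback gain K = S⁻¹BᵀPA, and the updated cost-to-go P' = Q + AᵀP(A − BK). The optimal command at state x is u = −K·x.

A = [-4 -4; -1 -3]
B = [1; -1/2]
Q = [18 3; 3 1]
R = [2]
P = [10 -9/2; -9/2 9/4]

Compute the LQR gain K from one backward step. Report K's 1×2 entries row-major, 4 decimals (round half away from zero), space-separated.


-2.5421 -1.8828

BᵀP = [12.2500 -5.6250]
S = R + BᵀPB = [2] + [15.0625] = [17.0625]
BᵀPA = [-43.3750 -32.1250]
K = S⁻¹·BᵀPA = [-2.5421 -1.8828]
A−BK = [-1.4579 -2.1172; -2.2711 -3.9414]
AᵀP(A−BK) = [15.9853 13.0842; 13.0842 11.7656]
P' = Q + AᵀP(A−BK) = [33.9853 16.0842; 16.0842 12.7656]
tr(P') = 46.7509


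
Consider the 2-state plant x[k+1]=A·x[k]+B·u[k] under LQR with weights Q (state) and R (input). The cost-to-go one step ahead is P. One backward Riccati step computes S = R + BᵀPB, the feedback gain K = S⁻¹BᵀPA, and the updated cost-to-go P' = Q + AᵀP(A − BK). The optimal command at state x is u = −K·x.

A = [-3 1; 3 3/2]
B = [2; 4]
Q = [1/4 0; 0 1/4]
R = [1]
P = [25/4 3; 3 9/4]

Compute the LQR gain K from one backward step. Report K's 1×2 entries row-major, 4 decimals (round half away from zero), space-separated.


-0.2591 0.4273

BᵀP = [24.5000 15.0000]
S = R + BᵀPB = [1] + [109.0000] = [110.0000]
BᵀPA = [-28.5000 47.0000]
K = S⁻¹·BᵀPA = [-0.2591 0.4273]
A−BK = [-2.4818 0.1455; 4.0364 -0.2091]
AᵀP(A−BK) = [15.1159 -0.9477; -0.9477 0.2307]
P' = Q + AᵀP(A−BK) = [15.3659 -0.9477; -0.9477 0.4807]
tr(P') = 15.8466


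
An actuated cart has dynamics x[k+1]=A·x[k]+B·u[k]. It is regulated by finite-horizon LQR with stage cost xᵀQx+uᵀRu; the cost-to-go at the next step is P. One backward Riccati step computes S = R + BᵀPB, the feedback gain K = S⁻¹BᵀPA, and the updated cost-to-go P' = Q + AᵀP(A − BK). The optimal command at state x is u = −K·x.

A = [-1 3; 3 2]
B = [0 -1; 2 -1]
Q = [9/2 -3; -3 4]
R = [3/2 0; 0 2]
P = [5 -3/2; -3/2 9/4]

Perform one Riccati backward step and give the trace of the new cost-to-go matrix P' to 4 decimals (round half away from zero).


26.8077

BᵀP = [-3.0000 4.5000; -3.5000 -0.7500]
S = R + BᵀPB = [3/2 0; 0 2] + [9.0000 -1.5000; -1.5000 4.2500] = [10.5000 -1.5000; -1.5000 6.2500]
BᵀPA = [16.5000 0.0000; 1.2500 -12.0000]
K = S⁻¹·BᵀPA = [1.6568 -0.2840; 0.5976 -1.9882]
A−BK = [-0.4024 1.0118; 0.2840 0.5799]
AᵀP(A−BK) = [6.1657 -4.8284; -4.8284 12.1420]
P' = Q + AᵀP(A−BK) = [10.6657 -7.8284; -7.8284 16.1420]
tr(P') = 26.8077


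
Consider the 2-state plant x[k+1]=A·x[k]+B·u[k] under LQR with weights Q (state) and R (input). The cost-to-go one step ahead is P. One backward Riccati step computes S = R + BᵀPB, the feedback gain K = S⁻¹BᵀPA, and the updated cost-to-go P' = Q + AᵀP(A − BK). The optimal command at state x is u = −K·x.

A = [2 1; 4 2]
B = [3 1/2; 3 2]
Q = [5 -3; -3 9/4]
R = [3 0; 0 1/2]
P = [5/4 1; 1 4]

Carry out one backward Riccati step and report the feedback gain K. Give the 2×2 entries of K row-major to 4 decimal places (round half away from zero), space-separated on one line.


0.4278 0.2139 1.3275 0.6637

BᵀP = [6.7500 15.0000; 2.6250 8.5000]
S = R + BᵀPB = [3 0; 0 1/2] + [65.2500 33.3750; 33.3750 18.3125] = [68.2500 33.3750; 33.3750 18.8125]
BᵀPA = [73.5000 36.7500; 39.2500 19.6250]
K = S⁻¹·BᵀPA = [0.4278 0.2139; 1.3275 0.6637]
A−BK = [0.0529 0.0265; 0.0617 0.0309]
AᵀP(A−BK) = [1.4553 0.7277; 0.7277 0.3638]
P' = Q + AᵀP(A−BK) = [6.4553 -2.2723; -2.2723 2.6138]
tr(P') = 9.0692


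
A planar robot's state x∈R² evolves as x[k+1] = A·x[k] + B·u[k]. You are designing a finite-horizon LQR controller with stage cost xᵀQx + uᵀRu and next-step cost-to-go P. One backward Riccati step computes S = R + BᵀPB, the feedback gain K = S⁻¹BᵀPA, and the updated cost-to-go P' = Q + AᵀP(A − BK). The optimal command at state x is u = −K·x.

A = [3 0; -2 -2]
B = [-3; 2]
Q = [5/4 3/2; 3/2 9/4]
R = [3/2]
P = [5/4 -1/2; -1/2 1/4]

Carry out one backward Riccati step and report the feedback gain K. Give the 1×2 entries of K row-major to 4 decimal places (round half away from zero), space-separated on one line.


-0.9241 -0.2025

BᵀP = [-4.7500 2.0000]
S = R + BᵀPB = [3/2] + [18.2500] = [19.7500]
BᵀPA = [-18.2500 -4.0000]
K = S⁻¹·BᵀPA = [-0.9241 -0.2025]
A−BK = [0.2278 -0.6076; -0.1519 -1.5949]
AᵀP(A−BK) = [1.3861 0.3038; 0.3038 0.1899]
P' = Q + AᵀP(A−BK) = [2.6361 1.8038; 1.8038 2.4399]
tr(P') = 5.0759


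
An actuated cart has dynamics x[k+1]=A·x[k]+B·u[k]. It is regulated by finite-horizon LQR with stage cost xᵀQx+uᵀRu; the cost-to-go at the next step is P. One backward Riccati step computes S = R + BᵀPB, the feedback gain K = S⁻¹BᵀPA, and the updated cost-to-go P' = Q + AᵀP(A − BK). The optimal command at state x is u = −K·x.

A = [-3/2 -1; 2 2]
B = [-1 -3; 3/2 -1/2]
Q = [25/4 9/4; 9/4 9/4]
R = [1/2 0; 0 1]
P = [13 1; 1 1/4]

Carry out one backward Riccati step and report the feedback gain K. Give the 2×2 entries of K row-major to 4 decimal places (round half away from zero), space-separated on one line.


0.7220 0.6547 0.2302 0.0864

BᵀP = [-11.5000 -0.6250; -39.5000 -3.1250]
S = R + BᵀPB = [1/2 0; 0 1] + [10.5625 34.8125; 34.8125 120.0625] = [11.0625 34.8125; 34.8125 121.0625]
BᵀPA = [16.0000 10.2500; 53.0000 33.2500]
K = S⁻¹·BᵀPA = [0.7220 0.6547; 0.2302 0.0864]
A−BK = [-0.0875 -0.0861; 1.0321 1.0611]
AᵀP(A−BK) = [0.4988 0.4463; 0.4463 0.4169]
P' = Q + AᵀP(A−BK) = [6.7488 2.6963; 2.6963 2.6669]
tr(P') = 9.4158


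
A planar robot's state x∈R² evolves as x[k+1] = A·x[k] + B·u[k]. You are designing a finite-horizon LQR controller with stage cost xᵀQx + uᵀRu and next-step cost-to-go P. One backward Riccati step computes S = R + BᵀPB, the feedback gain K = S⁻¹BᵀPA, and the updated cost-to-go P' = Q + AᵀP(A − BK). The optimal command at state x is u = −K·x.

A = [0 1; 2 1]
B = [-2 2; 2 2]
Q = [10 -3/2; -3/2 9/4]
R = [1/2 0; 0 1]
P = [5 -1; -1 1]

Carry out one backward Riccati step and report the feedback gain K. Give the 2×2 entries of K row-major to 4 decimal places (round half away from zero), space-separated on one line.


0.4587 -0.0270 0.4317 0.4452

BᵀP = [-12.0000 4.0000; 8.0000 0.0000]
S = R + BᵀPB = [1/2 0; 0 1] + [32.0000 -16.0000; -16.0000 16.0000] = [32.5000 -16.0000; -16.0000 17.0000]
BᵀPA = [8.0000 -8.0000; 0.0000 8.0000]
K = S⁻¹·BᵀPA = [0.4587 -0.0270; 0.4317 0.4452]
A−BK = [0.0540 0.0556; 0.2192 0.1636]
AᵀP(A−BK) = [0.3305 0.2159; 0.2159 0.2226]
P' = Q + AᵀP(A−BK) = [10.3305 -1.2841; -1.2841 2.4726]
tr(P') = 12.8031


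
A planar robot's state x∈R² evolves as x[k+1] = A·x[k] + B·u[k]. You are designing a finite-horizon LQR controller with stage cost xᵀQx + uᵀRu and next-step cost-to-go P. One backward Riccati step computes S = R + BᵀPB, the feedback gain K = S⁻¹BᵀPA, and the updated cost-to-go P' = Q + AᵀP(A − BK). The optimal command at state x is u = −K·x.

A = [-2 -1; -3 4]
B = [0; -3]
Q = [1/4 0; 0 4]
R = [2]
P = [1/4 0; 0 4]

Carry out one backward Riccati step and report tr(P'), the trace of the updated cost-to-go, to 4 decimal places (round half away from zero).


BᵀP = [0.0000 -12.0000]
S = R + BᵀPB = [2] + [36.0000] = [38.0000]
BᵀPA = [36.0000 -48.0000]
K = S⁻¹·BᵀPA = [0.9474 -1.2632]
A−BK = [-2.0000 -1.0000; -0.1579 0.2105]
AᵀP(A−BK) = [2.8947 -2.0263; -2.0263 3.6184]
P' = Q + AᵀP(A−BK) = [3.1447 -2.0263; -2.0263 7.6184]
tr(P') = 10.7632

10.7632


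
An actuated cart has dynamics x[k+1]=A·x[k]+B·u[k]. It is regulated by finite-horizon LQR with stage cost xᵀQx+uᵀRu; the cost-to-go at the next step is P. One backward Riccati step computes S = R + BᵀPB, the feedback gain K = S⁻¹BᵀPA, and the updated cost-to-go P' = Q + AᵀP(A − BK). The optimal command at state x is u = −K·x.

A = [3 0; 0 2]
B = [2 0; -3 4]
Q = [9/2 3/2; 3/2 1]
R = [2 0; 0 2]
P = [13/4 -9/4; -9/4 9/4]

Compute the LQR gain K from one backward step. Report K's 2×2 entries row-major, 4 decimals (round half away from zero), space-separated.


0.8678 -0.1322 0.3172 0.3172

BᵀP = [13.2500 -11.2500; -9.0000 9.0000]
S = R + BᵀPB = [2 0; 0 2] + [60.2500 -45.0000; -45.0000 36.0000] = [62.2500 -45.0000; -45.0000 38.0000]
BᵀPA = [39.7500 -22.5000; -27.0000 18.0000]
K = S⁻¹·BᵀPA = [0.8678 -0.1322; 0.3172 0.3172]
A−BK = [1.2643 0.2643; 1.3348 0.3348]
AᵀP(A−BK) = [3.3172 0.3172; 0.3172 0.3172]
P' = Q + AᵀP(A−BK) = [7.8172 1.8172; 1.8172 1.3172]
tr(P') = 9.1344


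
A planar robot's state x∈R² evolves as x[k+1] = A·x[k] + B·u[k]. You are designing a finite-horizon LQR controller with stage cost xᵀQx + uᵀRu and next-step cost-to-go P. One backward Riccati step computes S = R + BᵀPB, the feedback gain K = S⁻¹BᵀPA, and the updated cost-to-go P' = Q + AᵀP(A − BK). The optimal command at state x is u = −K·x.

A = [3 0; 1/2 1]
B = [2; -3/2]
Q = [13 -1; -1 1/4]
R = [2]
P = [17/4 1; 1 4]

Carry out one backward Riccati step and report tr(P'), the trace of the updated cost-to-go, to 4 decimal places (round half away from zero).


42.3636

BᵀP = [7.0000 -4.0000]
S = R + BᵀPB = [2] + [20.0000] = [22.0000]
BᵀPA = [19.0000 -4.0000]
K = S⁻¹·BᵀPA = [0.8636 -0.1818]
A−BK = [1.2727 0.3636; 1.7955 0.7273]
AᵀP(A−BK) = [25.8409 8.4545; 8.4545 3.2727]
P' = Q + AᵀP(A−BK) = [38.8409 7.4545; 7.4545 3.5227]
tr(P') = 42.3636


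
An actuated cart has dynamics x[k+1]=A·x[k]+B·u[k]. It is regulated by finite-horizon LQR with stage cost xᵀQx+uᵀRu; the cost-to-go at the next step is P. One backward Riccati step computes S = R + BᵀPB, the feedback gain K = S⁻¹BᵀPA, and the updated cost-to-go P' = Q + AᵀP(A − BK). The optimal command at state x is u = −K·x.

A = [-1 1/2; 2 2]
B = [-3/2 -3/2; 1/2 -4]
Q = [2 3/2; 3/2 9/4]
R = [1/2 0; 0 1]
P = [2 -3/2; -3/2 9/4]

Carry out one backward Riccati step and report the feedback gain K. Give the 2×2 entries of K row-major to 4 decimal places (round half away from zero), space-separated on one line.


0.9608 0.1650 -0.3802 -0.4553

BᵀP = [-3.7500 3.3750; 3.0000 -6.7500]
S = R + BᵀPB = [1/2 0; 0 1] + [7.3125 -7.8750; -7.8750 22.5000] = [7.8125 -7.8750; -7.8750 23.5000]
BᵀPA = [10.5000 4.8750; -16.5000 -12.0000]
K = S⁻¹·BᵀPA = [0.9608 0.1650; -0.3802 -0.4553]
A−BK = [-0.1290 0.0645; -0.0010 0.0961]
AᵀP(A−BK) = [0.6390 0.2542; 0.2542 0.2315]
P' = Q + AᵀP(A−BK) = [2.6390 1.7542; 1.7542 2.4815]
tr(P') = 5.1205


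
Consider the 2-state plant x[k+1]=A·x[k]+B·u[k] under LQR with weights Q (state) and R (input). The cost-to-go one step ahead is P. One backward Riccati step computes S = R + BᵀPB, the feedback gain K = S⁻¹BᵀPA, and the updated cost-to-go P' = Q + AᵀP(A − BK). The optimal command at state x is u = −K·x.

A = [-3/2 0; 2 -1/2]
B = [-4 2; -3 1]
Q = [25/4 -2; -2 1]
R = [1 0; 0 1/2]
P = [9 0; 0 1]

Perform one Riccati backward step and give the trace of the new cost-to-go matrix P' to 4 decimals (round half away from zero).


14.0142

BᵀP = [-36.0000 -3.0000; 18.0000 1.0000]
S = R + BᵀPB = [1 0; 0 1/2] + [153.0000 -75.0000; -75.0000 37.0000] = [154.0000 -75.0000; -75.0000 37.5000]
BᵀPA = [48.0000 1.5000; -25.0000 -0.5000]
K = S⁻¹·BᵀPA = [-0.5000 0.1250; -1.6667 0.2367]
A−BK = [-0.1667 0.0267; 2.1667 -0.3617]
AᵀP(A−BK) = [6.5833 -1.0833; -1.0833 0.1808]
P' = Q + AᵀP(A−BK) = [12.8333 -3.0833; -3.0833 1.1808]
tr(P') = 14.0142
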